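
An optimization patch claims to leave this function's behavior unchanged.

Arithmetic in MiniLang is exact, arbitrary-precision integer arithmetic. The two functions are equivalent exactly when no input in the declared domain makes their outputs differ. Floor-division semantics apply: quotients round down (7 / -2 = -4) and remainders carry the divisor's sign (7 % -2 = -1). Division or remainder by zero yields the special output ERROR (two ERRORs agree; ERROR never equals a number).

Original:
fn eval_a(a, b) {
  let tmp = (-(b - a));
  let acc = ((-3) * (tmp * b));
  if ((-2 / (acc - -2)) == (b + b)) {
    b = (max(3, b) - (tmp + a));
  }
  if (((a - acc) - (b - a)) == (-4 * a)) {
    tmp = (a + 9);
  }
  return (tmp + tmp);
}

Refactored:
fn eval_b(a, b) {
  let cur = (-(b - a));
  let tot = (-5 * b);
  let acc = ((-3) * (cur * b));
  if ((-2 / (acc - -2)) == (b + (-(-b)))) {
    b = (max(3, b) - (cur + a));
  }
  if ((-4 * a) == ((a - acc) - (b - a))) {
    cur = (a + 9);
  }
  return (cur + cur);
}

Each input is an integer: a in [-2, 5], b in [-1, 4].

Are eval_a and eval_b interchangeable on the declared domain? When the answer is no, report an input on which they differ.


The two versions differ — the changes include local variable names differ, and constant usage differs, and arithmetic usage differs, and statement counts differ.
One worked example (a=-1, b=-1) — eval_a: tmp=0, then acc=0, then ((-2 / (acc - -2)) == (b + b)) is false, then (((a - acc) - (b - a)) == (-4 * a)) is false, then returns 0; eval_b: cur=0, then tot=5, then acc=0, then ((-2 / (acc - -2)) == (b + (-(-b)))) is false, then ((-4 * a) == ((a - acc) - (b - a))) is false, then returns 0; agreement on 0.
Across all 48 domain points the two functions coincide.
verdict: equivalent


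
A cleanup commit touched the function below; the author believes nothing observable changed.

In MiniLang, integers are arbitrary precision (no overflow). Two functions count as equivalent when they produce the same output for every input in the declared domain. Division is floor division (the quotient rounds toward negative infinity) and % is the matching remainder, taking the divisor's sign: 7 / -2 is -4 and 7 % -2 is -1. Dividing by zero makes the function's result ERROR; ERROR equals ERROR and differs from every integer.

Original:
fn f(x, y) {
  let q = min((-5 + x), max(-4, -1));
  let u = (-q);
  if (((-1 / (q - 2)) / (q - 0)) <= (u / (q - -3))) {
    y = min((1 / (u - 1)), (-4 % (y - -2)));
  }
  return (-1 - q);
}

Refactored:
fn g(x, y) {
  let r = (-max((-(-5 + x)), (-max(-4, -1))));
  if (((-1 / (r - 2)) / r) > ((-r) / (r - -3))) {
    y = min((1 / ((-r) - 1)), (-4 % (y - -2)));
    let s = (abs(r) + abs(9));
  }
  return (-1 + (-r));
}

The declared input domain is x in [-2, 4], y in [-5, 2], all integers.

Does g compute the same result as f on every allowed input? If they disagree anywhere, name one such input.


Run the pair on x=-2, y=-2.
f: q := -7 | u := 7 | (((-1 / (q - 2)) / (q - 0)) <= (u / (q - -3))): false | result 6
g: r := -7 | (((-1 / (r - 2)) / r) > ((-r) / (r - -3))): true | divide-by-zero, output ERROR
6 != ERROR, so the rewrite changes behavior.
verdict: not equivalent; witness: x=-2, y=-2


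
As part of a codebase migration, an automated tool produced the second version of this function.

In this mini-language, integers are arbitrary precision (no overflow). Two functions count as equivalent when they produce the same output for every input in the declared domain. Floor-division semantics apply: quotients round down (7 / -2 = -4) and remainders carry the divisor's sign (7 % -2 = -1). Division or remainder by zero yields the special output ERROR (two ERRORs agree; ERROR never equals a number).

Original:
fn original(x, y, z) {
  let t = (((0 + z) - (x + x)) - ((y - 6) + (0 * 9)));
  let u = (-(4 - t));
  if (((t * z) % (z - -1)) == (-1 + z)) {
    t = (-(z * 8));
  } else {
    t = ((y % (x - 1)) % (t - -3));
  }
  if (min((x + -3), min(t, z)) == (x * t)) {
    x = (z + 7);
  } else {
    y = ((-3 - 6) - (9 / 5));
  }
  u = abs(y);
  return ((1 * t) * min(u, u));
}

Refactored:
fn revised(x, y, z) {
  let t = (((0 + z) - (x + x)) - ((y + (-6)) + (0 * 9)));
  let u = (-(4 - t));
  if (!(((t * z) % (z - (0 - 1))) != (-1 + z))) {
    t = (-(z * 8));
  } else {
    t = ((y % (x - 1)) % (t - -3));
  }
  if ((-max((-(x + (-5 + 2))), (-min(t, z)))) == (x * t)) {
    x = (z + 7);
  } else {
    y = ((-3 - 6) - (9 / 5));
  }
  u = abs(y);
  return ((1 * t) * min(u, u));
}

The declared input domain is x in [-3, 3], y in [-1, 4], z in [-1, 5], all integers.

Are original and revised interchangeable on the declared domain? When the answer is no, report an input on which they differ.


The two versions differ — the changes include constant usage differs, plus boolean connective usage differs, plus comparison usage differs, plus min/max/abs usage differs, plus arithmetic usage differs.
One worked example (x=2, y=2, z=1) — original: t := 1 | u := -3 | (((t * z) % (z - -1)) == (-1 + z)): false | t := 0 | (min((x + -3), min(t, z)) == (x * t)): false | y := -10 | u := 10 | result 0; revised: t := 1 | u := -3 | (!(((t * z) % (z - (0 - 1))) != (-1 + z))): false | t := 0 | ((-max((-(x + (-5 + 2))), (-min(t, z)))) == (x * t)): false | y := -10 | u := 10 | result 0; agreement on 0.
An exhaustive pass over the 294 declared inputs shows identical outputs.
verdict: equivalent


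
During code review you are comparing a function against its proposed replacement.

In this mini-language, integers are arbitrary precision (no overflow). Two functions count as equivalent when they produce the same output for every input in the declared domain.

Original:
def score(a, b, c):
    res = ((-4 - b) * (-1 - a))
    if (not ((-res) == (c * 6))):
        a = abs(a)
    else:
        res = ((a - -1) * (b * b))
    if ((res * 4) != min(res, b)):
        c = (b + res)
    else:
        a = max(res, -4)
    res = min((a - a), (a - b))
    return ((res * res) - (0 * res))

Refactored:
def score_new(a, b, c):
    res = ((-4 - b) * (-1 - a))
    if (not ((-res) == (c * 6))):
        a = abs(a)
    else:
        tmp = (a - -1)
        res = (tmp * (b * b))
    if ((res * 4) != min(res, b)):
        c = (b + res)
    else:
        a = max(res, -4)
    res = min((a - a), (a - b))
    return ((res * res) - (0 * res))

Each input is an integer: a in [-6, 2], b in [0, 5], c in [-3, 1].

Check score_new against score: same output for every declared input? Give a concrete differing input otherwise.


This is a faithful refactor — statement counts differ; local variable names differ, but the computed results match everywhere.
As a probe, take a=-1, b=0, c=-3: score runs res becomes 0; next (not ((-res) == (c * 6))) evaluates to true; next a becomes 1; next ((res * 4) != min(res, b)) evaluates to false; next a becomes 0; next res becomes 0; next final value 0; score_new runs res becomes 0; next (not ((-res) == (c * 6))) evaluates to true; next a becomes 1; next ((res * 4) != min(res, b)) evaluates to false; next a becomes 0; next res becomes 0; next final value 0; both end at 0.
An exhaustive pass over the 270 declared inputs shows identical outputs.
verdict: equivalent


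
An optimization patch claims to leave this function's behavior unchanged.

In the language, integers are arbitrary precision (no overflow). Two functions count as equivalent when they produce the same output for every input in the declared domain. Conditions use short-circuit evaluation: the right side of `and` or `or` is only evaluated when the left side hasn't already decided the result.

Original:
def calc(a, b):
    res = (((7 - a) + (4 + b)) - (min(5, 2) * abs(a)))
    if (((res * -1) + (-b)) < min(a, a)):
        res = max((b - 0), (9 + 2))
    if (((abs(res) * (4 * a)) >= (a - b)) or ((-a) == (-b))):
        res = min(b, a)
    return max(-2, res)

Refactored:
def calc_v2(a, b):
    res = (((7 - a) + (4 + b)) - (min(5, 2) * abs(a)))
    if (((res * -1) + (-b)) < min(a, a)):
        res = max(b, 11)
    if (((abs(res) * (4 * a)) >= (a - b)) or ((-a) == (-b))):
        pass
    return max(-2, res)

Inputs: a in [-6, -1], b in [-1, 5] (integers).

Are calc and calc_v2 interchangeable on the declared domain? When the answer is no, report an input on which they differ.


Run the pair on a=-1, b=-1.
calc: res becomes 9; next (((res * -1) + (-b)) < min(a, a)) evaluates to true; next res becomes 11; next (((abs(res) * (4 * a)) >= (a - b)) or ((-a) == (-b))) evaluates to true; next res becomes -1; next final value -1
calc_v2: res becomes 9; next (((res * -1) + (-b)) < min(a, a)) evaluates to true; next res becomes 11; next (((abs(res) * (4 * a)) >= (a - b)) or ((-a) == (-b))) evaluates to true; next final value 11
-1 against 11: the behavior changed.
verdict: not equivalent; witness: a=-1, b=-1


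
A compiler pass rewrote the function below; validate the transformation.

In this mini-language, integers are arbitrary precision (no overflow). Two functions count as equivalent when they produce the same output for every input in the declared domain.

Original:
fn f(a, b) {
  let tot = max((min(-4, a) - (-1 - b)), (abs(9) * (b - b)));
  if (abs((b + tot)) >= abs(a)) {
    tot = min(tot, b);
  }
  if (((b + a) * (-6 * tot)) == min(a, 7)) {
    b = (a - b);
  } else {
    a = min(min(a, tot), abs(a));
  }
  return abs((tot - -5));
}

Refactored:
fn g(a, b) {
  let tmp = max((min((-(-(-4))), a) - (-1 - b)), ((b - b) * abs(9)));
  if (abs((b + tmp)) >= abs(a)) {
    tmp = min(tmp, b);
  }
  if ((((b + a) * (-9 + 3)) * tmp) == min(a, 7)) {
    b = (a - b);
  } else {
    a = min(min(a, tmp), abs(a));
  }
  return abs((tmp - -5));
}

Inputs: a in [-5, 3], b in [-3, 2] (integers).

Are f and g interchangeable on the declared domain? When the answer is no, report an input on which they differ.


The two are interchangeable: arithmetic usage differs, plus constant usage differs, plus local variable names differ, and every declared input agrees.
As a probe, take a=0, b=-1: f runs tot := 0 | (abs((b + tot)) >= abs(a)): true | tot := -1 | (((b + a) * (-6 * tot)) == min(a, 7)): false | a := -1 | result 4; g runs tmp := 0 | (abs((b + tmp)) >= abs(a)): true | tmp := -1 | ((((b + a) * (-9 + 3)) * tmp) == min(a, 7)): false | a := -1 | result 4; both end at 4.
An exhaustive pass over the 54 declared inputs shows identical outputs.
verdict: equivalent


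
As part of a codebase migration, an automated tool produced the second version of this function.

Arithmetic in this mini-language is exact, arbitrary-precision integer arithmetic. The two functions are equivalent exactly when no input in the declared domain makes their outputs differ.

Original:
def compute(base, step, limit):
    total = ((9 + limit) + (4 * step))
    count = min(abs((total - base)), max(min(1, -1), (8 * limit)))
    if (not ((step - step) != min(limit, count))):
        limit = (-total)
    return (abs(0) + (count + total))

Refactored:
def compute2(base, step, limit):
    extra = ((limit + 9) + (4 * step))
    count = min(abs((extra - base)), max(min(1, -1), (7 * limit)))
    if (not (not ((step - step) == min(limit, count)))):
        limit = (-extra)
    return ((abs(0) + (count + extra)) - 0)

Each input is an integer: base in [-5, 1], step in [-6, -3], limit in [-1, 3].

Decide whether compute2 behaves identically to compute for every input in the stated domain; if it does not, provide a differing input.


The rewrite breaks on base=-5, step=-6, limit=1, where the results are -6 and -7.
compute: total := -14 | count := 8 | (not ((step - step) != min(limit, count))): false | result -6
compute2: extra := -14 | count := 7 | (not (not ((step - step) == min(limit, count)))): false | result -7
verdict: not equivalent; witness: base=-5, step=-6, limit=1


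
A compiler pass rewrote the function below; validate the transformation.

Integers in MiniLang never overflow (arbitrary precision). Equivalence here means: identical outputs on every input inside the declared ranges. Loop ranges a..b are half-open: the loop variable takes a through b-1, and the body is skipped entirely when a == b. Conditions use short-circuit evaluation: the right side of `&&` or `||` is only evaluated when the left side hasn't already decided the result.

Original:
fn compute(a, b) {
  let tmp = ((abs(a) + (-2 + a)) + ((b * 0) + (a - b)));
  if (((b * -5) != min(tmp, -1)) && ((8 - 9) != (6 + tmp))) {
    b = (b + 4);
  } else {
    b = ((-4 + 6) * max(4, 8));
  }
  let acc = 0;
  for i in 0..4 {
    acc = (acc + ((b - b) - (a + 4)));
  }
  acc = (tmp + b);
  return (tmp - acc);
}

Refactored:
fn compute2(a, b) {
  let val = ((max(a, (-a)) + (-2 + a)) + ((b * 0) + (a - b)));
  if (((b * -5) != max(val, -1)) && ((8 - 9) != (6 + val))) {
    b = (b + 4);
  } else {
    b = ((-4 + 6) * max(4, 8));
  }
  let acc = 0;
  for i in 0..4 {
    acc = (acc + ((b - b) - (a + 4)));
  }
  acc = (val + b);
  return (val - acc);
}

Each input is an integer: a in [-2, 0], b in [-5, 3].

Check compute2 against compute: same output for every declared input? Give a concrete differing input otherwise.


There is a counterexample at a=-2, b=1: -16 on one side, -5 on the other.
compute: tmp=-5, then (((b * -5) != min(tmp, -1)) && ((8 - 9) != (6 + tmp))) is false, then b=16, then acc=0, then (i=0), then acc=-2, then (i=1), then acc=-4, then (i=2), then acc=-6, then (i=3), then acc=-8, then acc=11, then returns -16
compute2: val=-5, then (((b * -5) != max(val, -1)) && ((8 - 9) != (6 + val))) is true, then b=5, then acc=0, then (i=0), then acc=-2, then (i=1), then acc=-4, then (i=2), then acc=-6, then (i=3), then acc=-8, then acc=0, then returns -5
verdict: not equivalent; witness: a=-2, b=1


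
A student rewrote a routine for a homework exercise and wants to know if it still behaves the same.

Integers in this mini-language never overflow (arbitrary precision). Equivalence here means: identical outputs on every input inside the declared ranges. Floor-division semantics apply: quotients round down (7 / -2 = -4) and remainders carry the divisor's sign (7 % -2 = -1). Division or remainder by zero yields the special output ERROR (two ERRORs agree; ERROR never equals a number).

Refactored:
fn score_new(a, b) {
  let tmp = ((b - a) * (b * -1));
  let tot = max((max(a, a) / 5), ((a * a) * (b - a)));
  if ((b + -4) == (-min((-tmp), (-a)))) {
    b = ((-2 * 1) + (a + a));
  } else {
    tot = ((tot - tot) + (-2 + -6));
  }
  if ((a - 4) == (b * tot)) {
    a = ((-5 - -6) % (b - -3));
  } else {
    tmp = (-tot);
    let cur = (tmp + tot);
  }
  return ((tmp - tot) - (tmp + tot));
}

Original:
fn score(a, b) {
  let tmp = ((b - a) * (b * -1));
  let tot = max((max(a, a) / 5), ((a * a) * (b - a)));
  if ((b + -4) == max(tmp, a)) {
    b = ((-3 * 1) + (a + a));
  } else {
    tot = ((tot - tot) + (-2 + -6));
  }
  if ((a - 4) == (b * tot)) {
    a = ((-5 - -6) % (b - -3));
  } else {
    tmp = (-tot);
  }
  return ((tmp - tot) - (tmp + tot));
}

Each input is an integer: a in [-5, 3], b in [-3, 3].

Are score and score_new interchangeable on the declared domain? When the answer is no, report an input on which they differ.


The suspicious edit (`-3` became `-2`) never changes the result for any input inside the declared domain; all 63 inputs agree.
verdict: equivalent


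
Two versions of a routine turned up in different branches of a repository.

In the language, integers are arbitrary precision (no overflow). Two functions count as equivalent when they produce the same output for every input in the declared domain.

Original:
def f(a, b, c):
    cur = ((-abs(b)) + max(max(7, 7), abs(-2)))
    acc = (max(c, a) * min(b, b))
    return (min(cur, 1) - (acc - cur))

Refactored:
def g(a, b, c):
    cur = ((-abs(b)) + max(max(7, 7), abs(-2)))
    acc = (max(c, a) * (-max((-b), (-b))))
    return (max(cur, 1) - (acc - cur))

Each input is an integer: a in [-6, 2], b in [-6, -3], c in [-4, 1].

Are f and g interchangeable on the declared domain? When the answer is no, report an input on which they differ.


These are not equivalent — on a=-6, b=-5, c=-4 the outputs split (-17 vs -16).
f: cur := 2 | acc := 20 | result -17
g: cur := 2 | acc := 20 | result -16
verdict: not equivalent; witness: a=-6, b=-5, c=-4


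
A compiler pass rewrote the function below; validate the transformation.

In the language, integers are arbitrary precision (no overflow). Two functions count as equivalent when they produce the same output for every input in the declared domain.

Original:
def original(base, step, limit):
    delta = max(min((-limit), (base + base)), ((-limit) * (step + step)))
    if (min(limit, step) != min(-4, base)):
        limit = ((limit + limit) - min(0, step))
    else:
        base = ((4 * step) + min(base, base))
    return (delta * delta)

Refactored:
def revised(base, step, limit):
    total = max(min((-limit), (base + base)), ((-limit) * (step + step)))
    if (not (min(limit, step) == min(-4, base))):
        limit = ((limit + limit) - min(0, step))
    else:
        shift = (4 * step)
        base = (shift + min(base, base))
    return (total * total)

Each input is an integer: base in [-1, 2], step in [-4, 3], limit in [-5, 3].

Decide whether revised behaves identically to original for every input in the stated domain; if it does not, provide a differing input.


Reading the diff, among the changes: local variable names differ; and statement counts differ; and boolean connective usage differs; and comparison usage differs.
Spot check at base=2, step=-2, limit=0 — original: delta := 0 | (min(limit, step) != min(-4, base)): true | limit := 2 | result 0. revised: total := 0 | (not (min(limit, step) == min(-4, base))): true | limit := 2 | result 0. Both give 0.
Sweeping the whole domain (288 inputs) finds no disagreement.
verdict: equivalent


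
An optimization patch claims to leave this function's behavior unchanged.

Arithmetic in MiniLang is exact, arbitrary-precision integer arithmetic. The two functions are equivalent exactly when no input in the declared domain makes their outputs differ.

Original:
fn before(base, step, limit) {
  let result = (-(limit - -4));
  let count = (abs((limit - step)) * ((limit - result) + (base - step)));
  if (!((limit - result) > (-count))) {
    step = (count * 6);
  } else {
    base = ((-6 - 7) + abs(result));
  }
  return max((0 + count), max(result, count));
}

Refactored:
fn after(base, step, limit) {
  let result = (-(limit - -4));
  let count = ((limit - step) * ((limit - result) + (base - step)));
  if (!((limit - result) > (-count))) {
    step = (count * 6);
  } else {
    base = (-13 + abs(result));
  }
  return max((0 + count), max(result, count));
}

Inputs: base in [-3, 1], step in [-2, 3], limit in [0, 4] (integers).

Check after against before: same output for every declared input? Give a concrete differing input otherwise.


There is a counterexample at base=-3, step=2, limit=0: -2 on one side, 2 on the other.
before: result becomes -4; next count becomes -2; next (!((limit - result) > (-count))) evaluates to false; next base becomes -9; next final value -2
after: result becomes -4; next count becomes 2; next (!((limit - result) > (-count))) evaluates to false; next base becomes -9; next final value 2
verdict: not equivalent; witness: base=-3, step=2, limit=0


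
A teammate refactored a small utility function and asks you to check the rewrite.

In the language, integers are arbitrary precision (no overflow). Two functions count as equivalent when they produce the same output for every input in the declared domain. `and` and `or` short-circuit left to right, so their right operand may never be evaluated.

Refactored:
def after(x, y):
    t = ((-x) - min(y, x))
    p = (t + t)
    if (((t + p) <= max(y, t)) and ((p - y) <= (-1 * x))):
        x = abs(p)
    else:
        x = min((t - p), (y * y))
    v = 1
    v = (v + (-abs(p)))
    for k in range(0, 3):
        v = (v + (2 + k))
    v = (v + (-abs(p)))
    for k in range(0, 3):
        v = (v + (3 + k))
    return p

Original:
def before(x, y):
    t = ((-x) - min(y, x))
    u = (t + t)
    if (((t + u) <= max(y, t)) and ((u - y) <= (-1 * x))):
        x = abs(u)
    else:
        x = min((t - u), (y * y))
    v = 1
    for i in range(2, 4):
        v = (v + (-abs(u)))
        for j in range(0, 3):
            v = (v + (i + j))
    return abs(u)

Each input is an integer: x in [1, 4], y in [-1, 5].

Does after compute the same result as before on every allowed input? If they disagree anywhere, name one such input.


x=1, y=0 yields 2 from before but -2 from after.
verdict: not equivalent; witness: x=1, y=0


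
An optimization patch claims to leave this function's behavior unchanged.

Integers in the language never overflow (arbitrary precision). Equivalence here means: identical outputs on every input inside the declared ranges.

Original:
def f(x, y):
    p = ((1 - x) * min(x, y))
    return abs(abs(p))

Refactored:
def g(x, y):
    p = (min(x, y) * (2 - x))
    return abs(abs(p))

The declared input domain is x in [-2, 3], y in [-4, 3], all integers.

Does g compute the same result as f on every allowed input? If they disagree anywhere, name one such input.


At x=-2, y=-4: f gives 12, g gives 16.
verdict: not equivalent; witness: x=-2, y=-4


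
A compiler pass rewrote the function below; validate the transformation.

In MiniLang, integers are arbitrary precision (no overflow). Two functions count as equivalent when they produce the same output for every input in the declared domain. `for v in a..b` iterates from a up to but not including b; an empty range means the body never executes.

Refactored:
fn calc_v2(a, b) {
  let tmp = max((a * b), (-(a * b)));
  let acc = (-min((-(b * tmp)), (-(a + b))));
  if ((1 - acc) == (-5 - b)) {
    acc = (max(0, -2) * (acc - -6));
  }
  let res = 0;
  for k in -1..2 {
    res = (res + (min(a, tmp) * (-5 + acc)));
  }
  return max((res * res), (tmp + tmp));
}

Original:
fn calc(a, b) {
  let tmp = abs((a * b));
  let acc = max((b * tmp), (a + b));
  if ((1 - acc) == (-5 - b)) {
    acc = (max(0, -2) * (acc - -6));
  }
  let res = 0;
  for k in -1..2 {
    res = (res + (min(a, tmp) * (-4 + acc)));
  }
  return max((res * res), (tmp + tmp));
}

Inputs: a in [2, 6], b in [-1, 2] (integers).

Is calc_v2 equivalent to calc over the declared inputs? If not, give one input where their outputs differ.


These are not equivalent — on a=2, b=-1 the outputs split (324 vs 576).
calc: tmp := 2 | acc := 1 | ((1 - acc) == (-5 - b)): false | res := 0 | iter k=-1: | res := -6 | iter k=0: | res := -12 | iter k=1: | res := -18 | result 324
calc_v2: tmp := 2 | acc := 1 | ((1 - acc) == (-5 - b)): false | res := 0 | iter k=-1: | res := -8 | iter k=0: | res := -16 | iter k=1: | res := -24 | result 576
verdict: not equivalent; witness: a=2, b=-1


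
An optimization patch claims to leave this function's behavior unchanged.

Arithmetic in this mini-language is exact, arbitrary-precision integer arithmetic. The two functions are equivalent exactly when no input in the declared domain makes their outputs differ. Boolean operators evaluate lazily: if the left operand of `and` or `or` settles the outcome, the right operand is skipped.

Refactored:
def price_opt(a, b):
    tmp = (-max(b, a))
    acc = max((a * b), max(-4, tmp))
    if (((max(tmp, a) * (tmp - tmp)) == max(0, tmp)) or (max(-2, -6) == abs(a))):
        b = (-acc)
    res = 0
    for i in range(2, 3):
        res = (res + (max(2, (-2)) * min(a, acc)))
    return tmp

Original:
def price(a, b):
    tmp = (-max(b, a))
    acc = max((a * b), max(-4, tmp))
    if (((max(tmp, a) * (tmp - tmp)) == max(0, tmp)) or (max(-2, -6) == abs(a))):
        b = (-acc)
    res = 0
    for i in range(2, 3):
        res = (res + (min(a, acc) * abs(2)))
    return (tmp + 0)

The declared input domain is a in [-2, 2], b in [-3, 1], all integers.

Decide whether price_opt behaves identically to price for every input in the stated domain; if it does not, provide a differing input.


Reading the diff, among the changes: constant usage differs; also min/max/abs usage differs; also arithmetic usage differs.
Tracing a=-2, b=0: price: tmp becomes 0; next acc becomes 0; next (((max(tmp, a) * (tmp - tmp)) == max(0, tmp)) or (max(-2, -6) == abs(a))) evaluates to true; next b becomes 0; next res becomes 0; next at i=2:; next res becomes -4; next final value 0 | price_opt: tmp becomes 0; next acc becomes 0; next (((max(tmp, a) * (tmp - tmp)) == max(0, tmp)) or (max(-2, -6) == abs(a))) evaluates to true; next b becomes 0; next res becomes 0; next at i=2:; next res becomes -4; next final value 0 — matching result 0.
Across all 25 domain points the two functions coincide.
verdict: equivalent


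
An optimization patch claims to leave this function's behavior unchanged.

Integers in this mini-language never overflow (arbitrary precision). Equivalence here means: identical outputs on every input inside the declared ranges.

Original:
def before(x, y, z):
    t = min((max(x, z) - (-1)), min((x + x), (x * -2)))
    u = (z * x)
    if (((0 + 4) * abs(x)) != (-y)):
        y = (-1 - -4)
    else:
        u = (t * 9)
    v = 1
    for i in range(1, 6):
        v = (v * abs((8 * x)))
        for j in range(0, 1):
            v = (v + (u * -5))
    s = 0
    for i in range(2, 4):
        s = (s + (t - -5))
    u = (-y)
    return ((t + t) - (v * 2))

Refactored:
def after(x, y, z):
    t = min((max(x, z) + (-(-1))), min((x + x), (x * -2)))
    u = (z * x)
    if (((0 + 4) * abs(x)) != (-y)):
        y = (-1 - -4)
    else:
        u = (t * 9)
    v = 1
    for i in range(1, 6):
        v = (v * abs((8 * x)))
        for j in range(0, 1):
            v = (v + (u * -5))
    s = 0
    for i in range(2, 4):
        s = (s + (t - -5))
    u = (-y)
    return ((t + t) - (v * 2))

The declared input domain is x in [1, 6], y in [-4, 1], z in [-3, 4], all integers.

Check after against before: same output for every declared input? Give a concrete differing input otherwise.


This is a faithful refactor — arithmetic usage differs, but the computed results match everywhere.
As a probe, take x=3, y=0, z=-2: before runs t=-6, then u=-6, then (((0 + 4) * abs(x)) != (-y)) is true, then y=3, then v=1, then (i=1), then v=24, then (j=0), then v=54, then (i=2), then v=1296, then (j=0), then v=1326, then (i=3), then v=31824, then (j=0), then v=31854, then (i=4), then v=764496, then (j=0), then v=764526, then (i=5), then v=18348624, then (j=0), then v=18348654, then s=0, then (i=2), then s=-1, then (i=3), then s=-2, then u=-3, then returns -36697320; after runs t=-6, then u=-6, then (((0 + 4) * abs(x)) != (-y)) is true, then y=3, then v=1, then (i=1), then v=24, then (j=0), then v=54, then (i=2), then v=1296, then (j=0), then v=1326, then (i=3), then v=31824, then (j=0), then v=31854, then (i=4), then v=764496, then (j=0), then v=764526, then (i=5), then v=18348624, then (j=0), then v=18348654, then s=0, then (i=2), then s=-1, then (i=3), then s=-2, then u=-3, then returns -36697320; both end at -36697320.
Every one of the 288 inputs gives matching results.
verdict: equivalent


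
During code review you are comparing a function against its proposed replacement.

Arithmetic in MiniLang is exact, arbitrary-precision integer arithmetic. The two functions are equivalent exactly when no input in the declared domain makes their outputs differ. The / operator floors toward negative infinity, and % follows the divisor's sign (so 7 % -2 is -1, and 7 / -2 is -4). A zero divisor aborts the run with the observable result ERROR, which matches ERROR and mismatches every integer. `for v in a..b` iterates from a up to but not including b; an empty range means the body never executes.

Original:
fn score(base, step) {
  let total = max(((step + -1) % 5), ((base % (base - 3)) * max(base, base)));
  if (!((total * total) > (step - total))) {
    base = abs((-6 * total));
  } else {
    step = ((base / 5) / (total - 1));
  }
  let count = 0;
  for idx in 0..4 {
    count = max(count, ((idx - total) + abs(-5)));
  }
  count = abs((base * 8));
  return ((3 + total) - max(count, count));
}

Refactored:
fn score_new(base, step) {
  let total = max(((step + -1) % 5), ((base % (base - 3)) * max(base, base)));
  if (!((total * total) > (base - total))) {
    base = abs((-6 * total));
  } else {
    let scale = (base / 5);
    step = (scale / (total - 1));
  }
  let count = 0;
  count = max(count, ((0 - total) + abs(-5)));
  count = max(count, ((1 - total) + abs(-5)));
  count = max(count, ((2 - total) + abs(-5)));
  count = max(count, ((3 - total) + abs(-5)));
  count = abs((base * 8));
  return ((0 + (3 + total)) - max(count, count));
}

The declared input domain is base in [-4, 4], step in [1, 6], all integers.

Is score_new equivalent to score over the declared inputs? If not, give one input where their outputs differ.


There is a counterexample at base=-1, step=2: -44 on one side, ERROR on the other.
score: total becomes 1; next (!((total * total) > (step - total))) evaluates to true; next base becomes 6; next count becomes 0; next at idx=0:; next count becomes 4; next at idx=1:; next count becomes 5; next at idx=2:; next count becomes 6; next at idx=3:; next count becomes 7; next count becomes 48; next final value -44
score_new: total becomes 1; next (!((total * total) > (base - total))) evaluates to false; next scale becomes -1; next hits division by zero so the output is ERROR
verdict: not equivalent; witness: base=-1, step=2


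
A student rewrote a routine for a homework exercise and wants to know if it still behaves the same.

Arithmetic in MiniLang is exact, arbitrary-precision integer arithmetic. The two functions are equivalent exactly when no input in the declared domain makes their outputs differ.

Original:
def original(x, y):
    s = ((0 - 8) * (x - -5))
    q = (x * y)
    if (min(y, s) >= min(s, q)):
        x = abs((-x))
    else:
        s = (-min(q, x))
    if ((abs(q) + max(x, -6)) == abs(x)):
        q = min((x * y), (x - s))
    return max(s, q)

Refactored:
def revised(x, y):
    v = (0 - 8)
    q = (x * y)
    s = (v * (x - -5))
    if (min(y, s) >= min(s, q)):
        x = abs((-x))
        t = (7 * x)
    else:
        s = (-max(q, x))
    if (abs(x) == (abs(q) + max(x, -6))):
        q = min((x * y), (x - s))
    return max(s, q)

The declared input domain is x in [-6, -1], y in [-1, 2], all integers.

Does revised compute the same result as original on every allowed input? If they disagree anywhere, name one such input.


Equivalent. The one real change (`min(q, x)` became `max(q, x)`) has no effect anywhere in the declared ranges.
An exhaustive pass over the 24 declared inputs shows identical outputs.
One worked example (x=-4, y=-1) — original: s := -8 | q := 4 | (min(y, s) >= min(s, q)): true | x := 4 | ((abs(q) + max(x, -6)) == abs(x)): false | result 4; revised: v := -8 | q := 4 | s := -8 | (min(y, s) >= min(s, q)): true | x := 4 | t := 28 | (abs(x) == (abs(q) + max(x, -6))): false | result 4; agreement on 4.
verdict: equivalent


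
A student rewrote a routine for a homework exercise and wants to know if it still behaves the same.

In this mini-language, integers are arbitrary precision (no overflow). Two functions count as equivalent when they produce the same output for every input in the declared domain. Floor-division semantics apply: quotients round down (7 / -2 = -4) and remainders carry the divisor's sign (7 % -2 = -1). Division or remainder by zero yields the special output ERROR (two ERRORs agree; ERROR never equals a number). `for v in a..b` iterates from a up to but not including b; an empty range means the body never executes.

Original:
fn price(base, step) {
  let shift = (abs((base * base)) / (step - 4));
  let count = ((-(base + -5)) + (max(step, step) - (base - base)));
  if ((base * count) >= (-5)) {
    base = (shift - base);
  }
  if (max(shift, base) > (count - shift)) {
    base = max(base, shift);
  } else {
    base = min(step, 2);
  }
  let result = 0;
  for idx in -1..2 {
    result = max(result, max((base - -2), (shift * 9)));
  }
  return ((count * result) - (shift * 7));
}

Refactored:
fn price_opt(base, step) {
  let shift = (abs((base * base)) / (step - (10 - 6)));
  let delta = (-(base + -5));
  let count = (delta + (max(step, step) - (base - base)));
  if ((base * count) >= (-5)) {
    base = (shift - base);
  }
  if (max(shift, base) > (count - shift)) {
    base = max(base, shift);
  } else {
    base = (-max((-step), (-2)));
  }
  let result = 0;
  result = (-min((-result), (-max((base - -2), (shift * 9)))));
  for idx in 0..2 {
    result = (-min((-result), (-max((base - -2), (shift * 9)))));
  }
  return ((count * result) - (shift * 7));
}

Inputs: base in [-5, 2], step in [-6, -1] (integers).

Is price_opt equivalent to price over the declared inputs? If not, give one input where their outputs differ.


Behavior is preserved: although constant usage differs, plus arithmetic usage differs, plus min/max/abs usage differs, plus loop structure differs, plus statement counts differ, plus local variable names differ, the outputs never diverge.
Tracing base=2, step=-6: price: shift = -1; count = -3; ((base * count) >= (-5)) -> false; (max(shift, base) > (count - shift)) -> true; base = 2; result = 0; [idx=-1]; result = 4; [idx=0]; result = 4; [idx=1]; result = 4; return -5 | price_opt: shift = -1; delta = 3; count = -3; ((base * count) >= (-5)) -> false; (max(shift, base) > (count - shift)) -> true; base = 2; result = 0; result = 4; [idx=0]; result = 4; [idx=1]; result = 4; return -5 — matching result -5.
An exhaustive pass over the 48 declared inputs shows identical outputs.
verdict: equivalent


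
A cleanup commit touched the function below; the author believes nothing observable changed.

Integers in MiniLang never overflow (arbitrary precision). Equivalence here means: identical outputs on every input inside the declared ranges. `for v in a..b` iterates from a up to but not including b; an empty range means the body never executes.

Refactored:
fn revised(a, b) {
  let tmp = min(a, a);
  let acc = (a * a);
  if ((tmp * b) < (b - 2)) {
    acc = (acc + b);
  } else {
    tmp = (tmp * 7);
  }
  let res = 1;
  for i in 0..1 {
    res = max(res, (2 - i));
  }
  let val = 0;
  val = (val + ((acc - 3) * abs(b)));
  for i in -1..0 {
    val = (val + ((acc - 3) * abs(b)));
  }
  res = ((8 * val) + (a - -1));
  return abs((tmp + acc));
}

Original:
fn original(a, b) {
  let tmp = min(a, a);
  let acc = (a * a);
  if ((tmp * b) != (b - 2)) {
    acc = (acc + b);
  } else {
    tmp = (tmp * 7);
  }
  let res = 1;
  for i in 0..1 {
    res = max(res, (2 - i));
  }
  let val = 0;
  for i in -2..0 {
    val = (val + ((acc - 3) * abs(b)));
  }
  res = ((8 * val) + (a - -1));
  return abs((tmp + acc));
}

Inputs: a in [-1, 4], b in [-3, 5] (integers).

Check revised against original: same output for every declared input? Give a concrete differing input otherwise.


Consider the input a=-1, b=-3.
original: tmp := -1 | acc := 1 | ((tmp * b) != (b - 2)): true | acc := -2 | res := 1 | iter i=0: | res := 2 | val := 0 | iter i=-2: | val := -15 | iter i=-1: | val := -30 | res := -240 | result 3
revised: tmp := -1 | acc := 1 | ((tmp * b) < (b - 2)): false | tmp := -7 | res := 1 | iter i=0: | res := 2 | val := 0 | val := -6 | iter i=-1: | val := -12 | res := -96 | result 6
3 against 6: the behavior changed.
verdict: not equivalent; witness: a=-1, b=-3


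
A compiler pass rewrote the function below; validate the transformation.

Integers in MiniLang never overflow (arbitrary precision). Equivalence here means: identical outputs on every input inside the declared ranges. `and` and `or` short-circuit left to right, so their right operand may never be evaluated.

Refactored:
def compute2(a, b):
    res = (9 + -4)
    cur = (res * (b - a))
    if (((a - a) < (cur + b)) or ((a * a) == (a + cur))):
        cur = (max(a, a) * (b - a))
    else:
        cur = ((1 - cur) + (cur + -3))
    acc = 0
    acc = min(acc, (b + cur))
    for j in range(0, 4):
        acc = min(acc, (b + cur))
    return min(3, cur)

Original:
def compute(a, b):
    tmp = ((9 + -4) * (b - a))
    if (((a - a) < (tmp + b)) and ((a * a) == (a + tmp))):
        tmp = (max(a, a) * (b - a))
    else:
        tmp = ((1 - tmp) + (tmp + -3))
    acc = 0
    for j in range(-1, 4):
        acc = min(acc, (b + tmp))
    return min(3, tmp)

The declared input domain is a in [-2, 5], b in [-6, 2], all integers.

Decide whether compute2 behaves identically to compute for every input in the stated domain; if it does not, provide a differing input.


These are not equivalent — on a=-2, b=0 the outputs split (-2 vs -4).
compute: tmp becomes 10; next (((a - a) < (tmp + b)) and ((a * a) == (a + tmp))) evaluates to false; next tmp becomes -2; next acc becomes 0; next at j=-1:; next acc becomes -2; next at j=0:; next acc becomes -2; next at j=1:; next acc becomes -2; next at j=2:; next acc becomes -2; next at j=3:; next acc becomes -2; next final value -2
compute2: res becomes 5; next cur becomes 10; next (((a - a) < (cur + b)) or ((a * a) == (a + cur))) evaluates to true; next cur becomes -4; next acc becomes 0; next acc becomes -4; next at j=0:; next acc becomes -4; next at j=1:; next acc becomes -4; next at j=2:; next acc becomes -4; next at j=3:; next acc becomes -4; next final value -4
verdict: not equivalent; witness: a=-2, b=0


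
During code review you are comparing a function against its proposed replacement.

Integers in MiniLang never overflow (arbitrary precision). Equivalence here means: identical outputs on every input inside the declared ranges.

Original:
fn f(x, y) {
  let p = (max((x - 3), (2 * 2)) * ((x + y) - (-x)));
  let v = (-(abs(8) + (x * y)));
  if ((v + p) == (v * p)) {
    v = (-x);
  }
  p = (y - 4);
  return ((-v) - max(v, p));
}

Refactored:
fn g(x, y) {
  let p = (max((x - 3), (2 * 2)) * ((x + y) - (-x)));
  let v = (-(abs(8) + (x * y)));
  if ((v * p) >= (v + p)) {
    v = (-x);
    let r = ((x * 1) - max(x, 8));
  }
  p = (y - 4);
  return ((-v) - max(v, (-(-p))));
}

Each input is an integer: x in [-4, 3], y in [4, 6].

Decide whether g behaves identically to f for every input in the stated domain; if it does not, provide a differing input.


Take x=-2, y=6.
f: p=8, then v=4, then ((v + p) == (v * p)) is false, then p=2, then returns -8
g: p=8, then v=4, then ((v * p) >= (v + p)) is true, then v=2, then r=-10, then p=2, then returns -4
-8 vs -4 — the two versions disagree here.
verdict: not equivalent; witness: x=-2, y=6


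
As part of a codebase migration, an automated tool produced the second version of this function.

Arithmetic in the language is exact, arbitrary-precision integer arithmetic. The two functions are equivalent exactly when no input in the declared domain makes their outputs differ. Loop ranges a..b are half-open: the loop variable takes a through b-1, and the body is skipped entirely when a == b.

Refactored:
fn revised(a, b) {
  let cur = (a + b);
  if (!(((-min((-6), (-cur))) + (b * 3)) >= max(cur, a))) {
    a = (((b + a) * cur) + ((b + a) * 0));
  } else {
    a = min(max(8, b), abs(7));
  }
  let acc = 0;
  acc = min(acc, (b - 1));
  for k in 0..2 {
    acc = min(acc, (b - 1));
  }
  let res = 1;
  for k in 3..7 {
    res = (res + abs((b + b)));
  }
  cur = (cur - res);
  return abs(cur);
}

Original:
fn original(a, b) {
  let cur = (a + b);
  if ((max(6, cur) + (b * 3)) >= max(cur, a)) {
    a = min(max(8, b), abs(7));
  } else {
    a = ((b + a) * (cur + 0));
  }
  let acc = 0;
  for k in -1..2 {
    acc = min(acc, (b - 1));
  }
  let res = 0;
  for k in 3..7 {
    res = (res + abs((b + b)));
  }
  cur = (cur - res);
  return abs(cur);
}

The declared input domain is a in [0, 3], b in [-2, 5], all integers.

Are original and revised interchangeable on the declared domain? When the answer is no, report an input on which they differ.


a=0, b=-2 yields 18 from original but 19 from revised.
verdict: not equivalent; witness: a=0, b=-2


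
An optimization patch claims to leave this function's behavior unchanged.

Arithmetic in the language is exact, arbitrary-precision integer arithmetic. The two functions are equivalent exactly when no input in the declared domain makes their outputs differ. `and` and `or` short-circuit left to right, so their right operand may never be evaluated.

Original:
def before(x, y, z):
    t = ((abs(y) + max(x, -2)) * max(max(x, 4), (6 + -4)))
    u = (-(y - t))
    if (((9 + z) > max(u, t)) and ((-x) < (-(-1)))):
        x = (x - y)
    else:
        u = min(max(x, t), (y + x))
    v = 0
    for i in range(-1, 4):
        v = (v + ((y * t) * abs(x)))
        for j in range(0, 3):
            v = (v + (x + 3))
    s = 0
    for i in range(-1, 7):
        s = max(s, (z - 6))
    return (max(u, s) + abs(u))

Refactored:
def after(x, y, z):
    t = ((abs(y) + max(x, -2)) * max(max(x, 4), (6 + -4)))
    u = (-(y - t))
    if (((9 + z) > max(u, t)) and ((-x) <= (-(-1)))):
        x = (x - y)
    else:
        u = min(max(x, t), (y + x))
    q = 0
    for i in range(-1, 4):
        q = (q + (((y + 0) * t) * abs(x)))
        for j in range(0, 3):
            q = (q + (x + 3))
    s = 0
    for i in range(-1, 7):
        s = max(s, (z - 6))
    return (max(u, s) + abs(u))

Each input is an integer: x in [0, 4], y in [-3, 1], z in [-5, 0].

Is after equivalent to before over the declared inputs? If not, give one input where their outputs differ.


The edit looks behavioral (`((-x) < (-(-1)))` became `((-x) <= (-(-1)))`), but over these ranges it never changes the outcome; all 150 inputs agree.
verdict: equivalent
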